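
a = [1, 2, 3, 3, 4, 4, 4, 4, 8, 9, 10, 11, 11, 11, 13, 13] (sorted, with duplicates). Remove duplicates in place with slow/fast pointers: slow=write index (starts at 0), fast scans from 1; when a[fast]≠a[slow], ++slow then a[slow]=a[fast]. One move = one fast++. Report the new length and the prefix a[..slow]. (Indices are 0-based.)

length 9; prefix = [1, 2, 3, 4, 8, 9, 10, 11, 13]

(s=0,f=1) a[fast]=2≠a[slow]=1 write a[1]=2 → slow++,fast++
(s=1,f=2) a[fast]=3≠a[slow]=2 write a[2]=3 → slow++,fast++
(s=2,f=3) a[fast]=3=a[slow] dup → fast++
(s=2,f=4) a[fast]=4≠a[slow]=3 write a[3]=4 → slow++,fast++
(s=3,f=5) a[fast]=4=a[slow] dup → fast++
(s=3,f=6) a[fast]=4=a[slow] dup → fast++
(s=3,f=7) a[fast]=4=a[slow] dup → fast++
(s=3,f=8) a[fast]=8≠a[slow]=4 write a[4]=8 → slow++,fast++
(s=4,f=9) a[fast]=9≠a[slow]=8 write a[5]=9 → slow++,fast++
(s=5,f=10) a[fast]=10≠a[slow]=9 write a[6]=10 → slow++,fast++
(s=6,f=11) a[fast]=11≠a[slow]=10 write a[7]=11 → slow++,fast++
(s=7,f=12) a[fast]=11=a[slow] dup → fast++
(s=7,f=13) a[fast]=11=a[slow] dup → fast++
(s=7,f=14) a[fast]=13≠a[slow]=11 write a[8]=13 → slow++,fast++
(s=8,f=15) a[fast]=13=a[slow] dup → fast++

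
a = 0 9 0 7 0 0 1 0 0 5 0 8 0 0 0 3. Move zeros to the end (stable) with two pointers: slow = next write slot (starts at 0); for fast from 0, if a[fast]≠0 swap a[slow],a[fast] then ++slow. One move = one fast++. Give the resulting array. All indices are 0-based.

[9, 7, 1, 5, 8, 3, 0, 0, 0, 0, 0, 0, 0, 0, 0, 0]

(s=0,f=0) a[fast]=0 → fast++
(s=0,f=1) a[fast]=9≠0 swap→a[0]=9 → slow++,fast++
(s=1,f=2) a[fast]=0 → fast++
(s=1,f=3) a[fast]=7≠0 swap→a[1]=7 → slow++,fast++
(s=2,f=4) a[fast]=0 → fast++
(s=2,f=5) a[fast]=0 → fast++
(s=2,f=6) a[fast]=1≠0 swap→a[2]=1 → slow++,fast++
(s=3,f=7) a[fast]=0 → fast++
(s=3,f=8) a[fast]=0 → fast++
(s=3,f=9) a[fast]=5≠0 swap→a[3]=5 → slow++,fast++
(s=4,f=10) a[fast]=0 → fast++
(s=4,f=11) a[fast]=8≠0 swap→a[4]=8 → slow++,fast++
(s=5,f=12) a[fast]=0 → fast++
(s=5,f=13) a[fast]=0 → fast++
(s=5,f=14) a[fast]=0 → fast++
(s=5,f=15) a[fast]=3≠0 swap→a[5]=3 → slow++,fast++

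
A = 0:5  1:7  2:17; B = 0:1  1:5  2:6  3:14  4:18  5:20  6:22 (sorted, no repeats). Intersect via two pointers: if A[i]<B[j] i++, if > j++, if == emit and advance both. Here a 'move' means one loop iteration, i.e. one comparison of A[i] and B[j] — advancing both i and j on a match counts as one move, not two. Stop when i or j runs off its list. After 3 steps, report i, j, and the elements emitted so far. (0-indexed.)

i=0 j=0: 5>1, j++
i=0 j=1: 5==5 emit, i++,j++
i=1 j=2: 7>6, j++

i=1, j=3, emitted=[5]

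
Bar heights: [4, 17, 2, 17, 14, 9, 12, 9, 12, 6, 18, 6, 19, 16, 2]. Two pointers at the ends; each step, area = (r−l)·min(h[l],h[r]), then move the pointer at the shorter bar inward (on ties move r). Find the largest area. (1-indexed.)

[1,15] min(4,2)*14=28 best=28 * → r--
[1,14] min(4,16)*13=52 best=52 * → l++
[2,14] min(17,16)*12=192 best=192 * → r--
[2,13] min(17,19)*11=187 best=192 → l++
[3,13] min(2,19)*10=20 best=192 → l++
[4,13] min(17,19)*9=153 best=192 → l++
[5,13] min(14,19)*8=112 best=192 → l++
[6,13] min(9,19)*7=63 best=192 → l++
[7,13] min(12,19)*6=72 best=192 → l++
[8,13] min(9,19)*5=45 best=192 → l++
[9,13] min(12,19)*4=48 best=192 → l++
[10,13] min(6,19)*3=18 best=192 → l++
[11,13] min(18,19)*2=36 best=192 → l++
[12,13] min(6,19)*1=6 best=192 → l++

max area = 192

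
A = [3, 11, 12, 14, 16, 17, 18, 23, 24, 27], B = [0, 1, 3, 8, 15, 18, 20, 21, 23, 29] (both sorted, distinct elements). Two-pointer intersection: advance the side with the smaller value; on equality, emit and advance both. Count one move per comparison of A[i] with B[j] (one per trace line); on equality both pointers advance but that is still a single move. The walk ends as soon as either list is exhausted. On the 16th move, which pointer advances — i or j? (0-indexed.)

i=0 j=0: 3>0, j++
i=0 j=1: 3>1, j++
i=0 j=2: 3==3 emit, i++,j++
i=1 j=3: 11>8, j++
i=1 j=4: 11<15, i++
i=2 j=4: 12<15, i++
i=3 j=4: 14<15, i++
i=4 j=4: 16>15, j++
i=4 j=5: 16<18, i++
i=5 j=5: 17<18, i++
i=6 j=5: 18==18 emit, i++,j++
i=7 j=6: 23>20, j++
i=7 j=7: 23>21, j++
i=7 j=8: 23==23 emit, i++,j++
i=8 j=9: 24<29, i++
i=9 j=9: 27<29, i++

i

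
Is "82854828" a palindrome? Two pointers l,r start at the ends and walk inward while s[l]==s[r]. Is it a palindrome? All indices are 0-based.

not a palindrome (mismatch at 3,4)

[0,7] '8'=='8' → l++,r--
[1,6] '2'=='2' → l++,r--
[2,5] '8'=='8' → l++,r--
[3,4] '5'!='4' → stop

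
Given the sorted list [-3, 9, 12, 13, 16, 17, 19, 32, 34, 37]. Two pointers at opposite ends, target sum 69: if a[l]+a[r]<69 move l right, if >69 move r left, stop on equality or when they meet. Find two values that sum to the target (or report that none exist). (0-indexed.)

(32, 37)

l=0 r=9: -3+37=34 <69, l++
l=1 r=9: 9+37=46 <69, l++
l=2 r=9: 12+37=49 <69, l++
l=3 r=9: 13+37=50 <69, l++
l=4 r=9: 16+37=53 <69, l++
l=5 r=9: 17+37=54 <69, l++
l=6 r=9: 19+37=56 <69, l++
l=7 r=9: 32+37=69, found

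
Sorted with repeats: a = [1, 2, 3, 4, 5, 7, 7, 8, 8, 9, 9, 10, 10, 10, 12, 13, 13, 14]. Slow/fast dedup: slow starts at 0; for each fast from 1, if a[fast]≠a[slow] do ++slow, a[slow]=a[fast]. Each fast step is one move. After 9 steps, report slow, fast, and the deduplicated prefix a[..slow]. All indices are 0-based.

slow=0 fast=1: a[fast]=2≠a[slow]=1 write a[1]=2, slow++,fast++
slow=1 fast=2: a[fast]=3≠a[slow]=2 write a[2]=3, slow++,fast++
slow=2 fast=3: a[fast]=4≠a[slow]=3 write a[3]=4, slow++,fast++
slow=3 fast=4: a[fast]=5≠a[slow]=4 write a[4]=5, slow++,fast++
slow=4 fast=5: a[fast]=7≠a[slow]=5 write a[5]=7, slow++,fast++
slow=5 fast=6: a[fast]=7=a[slow] dup, fast++
slow=5 fast=7: a[fast]=8≠a[slow]=7 write a[6]=8, slow++,fast++
slow=6 fast=8: a[fast]=8=a[slow] dup, fast++
slow=6 fast=9: a[fast]=9≠a[slow]=8 write a[7]=9, slow++,fast++

slow=7, fast=10, prefix=[1, 2, 3, 4, 5, 7, 8, 9]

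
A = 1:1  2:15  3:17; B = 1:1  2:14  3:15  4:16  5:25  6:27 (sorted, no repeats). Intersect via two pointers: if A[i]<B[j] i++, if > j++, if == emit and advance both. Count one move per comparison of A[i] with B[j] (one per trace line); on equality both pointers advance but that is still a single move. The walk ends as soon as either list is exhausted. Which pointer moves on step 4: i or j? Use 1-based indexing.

i=1 j=1: 1==1 emit, i++,j++
i=2 j=2: 15>14, j++
i=2 j=3: 15==15 emit, i++,j++
i=3 j=4: 17>16, j++

j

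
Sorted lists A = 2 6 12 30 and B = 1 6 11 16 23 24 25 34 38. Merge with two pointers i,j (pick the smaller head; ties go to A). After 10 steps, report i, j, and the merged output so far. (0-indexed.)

i=3, j=7, merged so far=[1, 2, 6, 6, 11, 12, 16, 23, 24, 25]

[i=0,j=0] A[i]=2>B[j]=1 take 1 → j++
[i=0,j=1] A[i]=2<=B[j]=6 take 2 → i++
[i=1,j=1] A[i]=6<=B[j]=6 take 6 → i++
[i=2,j=1] A[i]=12>B[j]=6 take 6 → j++
[i=2,j=2] A[i]=12>B[j]=11 take 11 → j++
[i=2,j=3] A[i]=12<=B[j]=16 take 12 → i++
[i=3,j=3] A[i]=30>B[j]=16 take 16 → j++
[i=3,j=4] A[i]=30>B[j]=23 take 23 → j++
[i=3,j=5] A[i]=30>B[j]=24 take 24 → j++
[i=3,j=6] A[i]=30>B[j]=25 take 25 → j++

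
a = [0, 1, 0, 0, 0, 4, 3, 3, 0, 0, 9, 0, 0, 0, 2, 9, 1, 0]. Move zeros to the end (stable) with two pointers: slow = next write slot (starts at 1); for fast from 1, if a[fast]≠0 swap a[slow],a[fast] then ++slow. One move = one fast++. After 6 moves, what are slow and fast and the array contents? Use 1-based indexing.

slow=3, fast=7, a=[1, 4, 0, 0, 0, 0, 3, 3, 0, 0, 9, 0, 0, 0, 2, 9, 1, 0]

(s=1,f=1) a[fast]=0 → fast++
(s=1,f=2) a[fast]=1≠0 swap→a[1]=1 → slow++,fast++
(s=2,f=3) a[fast]=0 → fast++
(s=2,f=4) a[fast]=0 → fast++
(s=2,f=5) a[fast]=0 → fast++
(s=2,f=6) a[fast]=4≠0 swap→a[2]=4 → slow++,fast++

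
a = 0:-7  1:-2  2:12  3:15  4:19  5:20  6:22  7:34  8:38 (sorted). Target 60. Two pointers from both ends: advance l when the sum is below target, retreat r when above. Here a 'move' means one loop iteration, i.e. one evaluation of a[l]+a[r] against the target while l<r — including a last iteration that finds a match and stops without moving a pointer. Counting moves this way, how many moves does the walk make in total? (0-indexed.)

7 moves

l=0 r=8: -7+38=31 <60, l++
l=1 r=8: -2+38=36 <60, l++
l=2 r=8: 12+38=50 <60, l++
l=3 r=8: 15+38=53 <60, l++
l=4 r=8: 19+38=57 <60, l++
l=5 r=8: 20+38=58 <60, l++
l=6 r=8: 22+38=60, found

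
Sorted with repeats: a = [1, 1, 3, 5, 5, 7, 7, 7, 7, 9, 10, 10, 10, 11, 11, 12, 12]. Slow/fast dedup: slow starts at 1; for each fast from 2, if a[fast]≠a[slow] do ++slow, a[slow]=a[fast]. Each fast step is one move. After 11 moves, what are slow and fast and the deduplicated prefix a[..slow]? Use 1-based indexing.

slow=1 fast=2: a[fast]=1=a[slow] dup, fast++
slow=1 fast=3: a[fast]=3≠a[slow]=1 write a[2]=3, slow++,fast++
slow=2 fast=4: a[fast]=5≠a[slow]=3 write a[3]=5, slow++,fast++
slow=3 fast=5: a[fast]=5=a[slow] dup, fast++
slow=3 fast=6: a[fast]=7≠a[slow]=5 write a[4]=7, slow++,fast++
slow=4 fast=7: a[fast]=7=a[slow] dup, fast++
slow=4 fast=8: a[fast]=7=a[slow] dup, fast++
slow=4 fast=9: a[fast]=7=a[slow] dup, fast++
slow=4 fast=10: a[fast]=9≠a[slow]=7 write a[5]=9, slow++,fast++
slow=5 fast=11: a[fast]=10≠a[slow]=9 write a[6]=10, slow++,fast++
slow=6 fast=12: a[fast]=10=a[slow] dup, fast++

slow=6, fast=13, prefix=[1, 3, 5, 7, 9, 10]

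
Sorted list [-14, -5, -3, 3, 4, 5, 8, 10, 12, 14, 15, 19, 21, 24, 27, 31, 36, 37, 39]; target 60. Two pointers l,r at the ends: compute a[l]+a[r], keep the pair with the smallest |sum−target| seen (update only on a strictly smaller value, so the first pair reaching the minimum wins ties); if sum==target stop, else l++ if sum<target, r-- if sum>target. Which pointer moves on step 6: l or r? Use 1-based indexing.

l=1 r=19: -14+39=25 d=35 *, l++
l=2 r=19: -5+39=34 d=26 *, l++
l=3 r=19: -3+39=36 d=24 *, l++
l=4 r=19: 3+39=42 d=18 *, l++
l=5 r=19: 4+39=43 d=17 *, l++
l=6 r=19: 5+39=44 d=16 *, l++

l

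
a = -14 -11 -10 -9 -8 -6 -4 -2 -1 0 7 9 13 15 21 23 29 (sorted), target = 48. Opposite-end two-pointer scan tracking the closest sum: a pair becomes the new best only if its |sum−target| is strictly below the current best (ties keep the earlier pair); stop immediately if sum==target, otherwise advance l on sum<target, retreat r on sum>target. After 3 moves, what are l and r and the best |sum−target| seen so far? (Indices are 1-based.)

l=4, r=17, best |Δ|=29

l=1 r=17: -14+29=15 d=33 *, l++
l=2 r=17: -11+29=18 d=30 *, l++
l=3 r=17: -10+29=19 d=29 *, l++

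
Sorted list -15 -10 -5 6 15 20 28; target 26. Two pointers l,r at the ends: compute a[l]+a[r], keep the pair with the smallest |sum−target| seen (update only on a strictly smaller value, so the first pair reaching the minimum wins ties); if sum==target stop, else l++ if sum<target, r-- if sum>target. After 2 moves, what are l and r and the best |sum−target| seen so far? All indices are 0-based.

[0,6] -15+28=13 d=13 * → l++
[1,6] -10+28=18 d=8 * → l++

l=2, r=6, best |Δ|=8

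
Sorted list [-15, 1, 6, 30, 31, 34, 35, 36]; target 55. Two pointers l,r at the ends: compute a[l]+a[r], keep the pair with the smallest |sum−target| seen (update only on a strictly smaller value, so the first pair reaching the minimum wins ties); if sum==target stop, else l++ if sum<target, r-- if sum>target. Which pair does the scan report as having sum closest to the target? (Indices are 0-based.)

pair (30, 31) with sum 61 (|Δ|=6)

[0,7] -15+36=21 d=34 * → l++
[1,7] 1+36=37 d=18 * → l++
[2,7] 6+36=42 d=13 * → l++
[3,7] 30+36=66 d=11 * → r--
[3,6] 30+35=65 d=10 * → r--
[3,5] 30+34=64 d=9 * → r--
[3,4] 30+31=61 d=6 * → r--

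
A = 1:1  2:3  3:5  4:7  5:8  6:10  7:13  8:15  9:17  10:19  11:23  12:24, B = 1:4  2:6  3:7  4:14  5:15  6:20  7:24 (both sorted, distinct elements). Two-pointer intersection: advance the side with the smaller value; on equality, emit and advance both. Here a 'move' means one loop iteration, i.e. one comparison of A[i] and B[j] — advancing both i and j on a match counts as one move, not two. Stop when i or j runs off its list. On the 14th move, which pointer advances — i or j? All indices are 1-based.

[i=1,j=1] 1<4 → i++
[i=2,j=1] 3<4 → i++
[i=3,j=1] 5>4 → j++
[i=3,j=2] 5<6 → i++
[i=4,j=2] 7>6 → j++
[i=4,j=3] 7==7 emit → i++,j++
[i=5,j=4] 8<14 → i++
[i=6,j=4] 10<14 → i++
[i=7,j=4] 13<14 → i++
[i=8,j=4] 15>14 → j++
[i=8,j=5] 15==15 emit → i++,j++
[i=9,j=6] 17<20 → i++
[i=10,j=6] 19<20 → i++
[i=11,j=6] 23>20 → j++

j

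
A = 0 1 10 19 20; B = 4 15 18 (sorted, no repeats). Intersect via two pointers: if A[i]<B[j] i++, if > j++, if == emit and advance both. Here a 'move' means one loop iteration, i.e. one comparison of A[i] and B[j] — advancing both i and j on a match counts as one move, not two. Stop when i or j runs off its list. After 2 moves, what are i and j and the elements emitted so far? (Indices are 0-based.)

i=0 j=0: 0<4, i++
i=1 j=0: 1<4, i++

i=2, j=0, emitted=[]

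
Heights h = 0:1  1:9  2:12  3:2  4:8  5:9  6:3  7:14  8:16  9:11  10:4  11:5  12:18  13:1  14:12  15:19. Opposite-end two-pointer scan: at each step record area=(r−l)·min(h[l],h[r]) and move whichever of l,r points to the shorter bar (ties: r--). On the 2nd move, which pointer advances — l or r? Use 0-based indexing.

l=0 r=15: min(1,19)*15=15 best=15 *, l++
l=1 r=15: min(9,19)*14=126 best=126 *, l++

l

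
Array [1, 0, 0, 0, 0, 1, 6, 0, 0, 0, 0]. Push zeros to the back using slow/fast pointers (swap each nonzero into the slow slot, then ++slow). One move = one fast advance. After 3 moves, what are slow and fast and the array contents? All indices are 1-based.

(s=1,f=1) a[fast]=1≠0 swap→a[1]=1 → slow++,fast++
(s=2,f=2) a[fast]=0 → fast++
(s=2,f=3) a[fast]=0 → fast++

slow=2, fast=4, a=[1, 0, 0, 0, 0, 1, 6, 0, 0, 0, 0]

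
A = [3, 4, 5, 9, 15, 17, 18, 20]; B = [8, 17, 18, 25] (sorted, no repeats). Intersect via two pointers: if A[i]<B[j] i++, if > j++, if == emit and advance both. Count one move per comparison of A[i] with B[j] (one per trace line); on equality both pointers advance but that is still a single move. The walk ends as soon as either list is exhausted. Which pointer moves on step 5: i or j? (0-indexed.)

i=0 j=0: 3<8, i++
i=1 j=0: 4<8, i++
i=2 j=0: 5<8, i++
i=3 j=0: 9>8, j++
i=3 j=1: 9<17, i++

i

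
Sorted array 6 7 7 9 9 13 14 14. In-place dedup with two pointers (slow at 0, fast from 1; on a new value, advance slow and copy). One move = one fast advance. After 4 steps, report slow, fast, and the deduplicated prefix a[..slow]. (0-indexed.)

(s=0,f=1) a[fast]=7≠a[slow]=6 write a[1]=7 → slow++,fast++
(s=1,f=2) a[fast]=7=a[slow] dup → fast++
(s=1,f=3) a[fast]=9≠a[slow]=7 write a[2]=9 → slow++,fast++
(s=2,f=4) a[fast]=9=a[slow] dup → fast++

slow=2, fast=5, prefix=[6, 7, 9]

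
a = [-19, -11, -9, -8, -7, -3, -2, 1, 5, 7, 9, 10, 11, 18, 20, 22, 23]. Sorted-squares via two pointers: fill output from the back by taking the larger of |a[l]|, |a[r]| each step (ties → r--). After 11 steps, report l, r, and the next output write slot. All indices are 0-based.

[0,16] |-19|<=|23| out[16]=529 → r--
[0,15] |-19|<=|22| out[15]=484 → r--
[0,14] |-19|<=|20| out[14]=400 → r--
[0,13] |-19|>|18| out[13]=361 → l++
[1,13] |-11|<=|18| out[12]=324 → r--
[1,12] |-11|<=|11| out[11]=121 → r--
[1,11] |-11|>|10| out[10]=121 → l++
[2,11] |-9|<=|10| out[9]=100 → r--
[2,10] |-9|<=|9| out[8]=81 → r--
[2,9] |-9|>|7| out[7]=81 → l++
[3,9] |-8|>|7| out[6]=64 → l++

l=4, r=9, next write slot=5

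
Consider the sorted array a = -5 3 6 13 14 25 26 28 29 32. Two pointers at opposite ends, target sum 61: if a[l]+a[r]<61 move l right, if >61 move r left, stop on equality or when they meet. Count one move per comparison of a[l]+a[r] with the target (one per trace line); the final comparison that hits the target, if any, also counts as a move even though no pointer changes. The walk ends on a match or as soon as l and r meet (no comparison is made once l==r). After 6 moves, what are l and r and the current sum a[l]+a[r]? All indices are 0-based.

[0,9] -5+32=27 <61 → l++
[1,9] 3+32=35 <61 → l++
[2,9] 6+32=38 <61 → l++
[3,9] 13+32=45 <61 → l++
[4,9] 14+32=46 <61 → l++
[5,9] 25+32=57 <61 → l++

l=6, r=9, sum=58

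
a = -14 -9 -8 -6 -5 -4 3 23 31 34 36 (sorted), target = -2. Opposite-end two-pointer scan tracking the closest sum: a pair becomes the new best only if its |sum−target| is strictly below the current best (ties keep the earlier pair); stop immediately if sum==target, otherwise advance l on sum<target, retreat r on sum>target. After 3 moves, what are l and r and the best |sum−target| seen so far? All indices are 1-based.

l=1 r=11: -14+36=22 d=24 *, r--
l=1 r=10: -14+34=20 d=22 *, r--
l=1 r=9: -14+31=17 d=19 *, r--

l=1, r=8, best |Δ|=19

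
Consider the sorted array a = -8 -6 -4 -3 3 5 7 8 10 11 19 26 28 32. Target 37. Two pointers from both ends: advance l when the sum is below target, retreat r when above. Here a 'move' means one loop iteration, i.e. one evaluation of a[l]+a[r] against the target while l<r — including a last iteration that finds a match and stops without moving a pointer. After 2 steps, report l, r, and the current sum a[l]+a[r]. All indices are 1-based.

l=1 r=14: -8+32=24 <37, l++
l=2 r=14: -6+32=26 <37, l++

l=3, r=14, sum=28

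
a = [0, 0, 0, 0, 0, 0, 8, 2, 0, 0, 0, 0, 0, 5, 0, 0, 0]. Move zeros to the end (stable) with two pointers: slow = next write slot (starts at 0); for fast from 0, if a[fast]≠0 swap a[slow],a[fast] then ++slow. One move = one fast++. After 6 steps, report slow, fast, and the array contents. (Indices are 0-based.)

(s=0,f=0) a[fast]=0 → fast++
(s=0,f=1) a[fast]=0 → fast++
(s=0,f=2) a[fast]=0 → fast++
(s=0,f=3) a[fast]=0 → fast++
(s=0,f=4) a[fast]=0 → fast++
(s=0,f=5) a[fast]=0 → fast++

slow=0, fast=6, a=[0, 0, 0, 0, 0, 0, 8, 2, 0, 0, 0, 0, 0, 5, 0, 0, 0]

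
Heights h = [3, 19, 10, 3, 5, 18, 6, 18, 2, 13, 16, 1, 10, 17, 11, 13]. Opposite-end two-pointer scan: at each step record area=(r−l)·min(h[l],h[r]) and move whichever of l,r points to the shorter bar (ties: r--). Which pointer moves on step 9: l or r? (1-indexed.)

l=1 r=16: min(3,13)*15=45 best=45 *, l++
l=2 r=16: min(19,13)*14=182 best=182 *, r--
l=2 r=15: min(19,11)*13=143 best=182, r--
l=2 r=14: min(19,17)*12=204 best=204 *, r--
l=2 r=13: min(19,10)*11=110 best=204, r--
l=2 r=12: min(19,1)*10=10 best=204, r--
l=2 r=11: min(19,16)*9=144 best=204, r--
l=2 r=10: min(19,13)*8=104 best=204, r--
l=2 r=9: min(19,2)*7=14 best=204, r--

r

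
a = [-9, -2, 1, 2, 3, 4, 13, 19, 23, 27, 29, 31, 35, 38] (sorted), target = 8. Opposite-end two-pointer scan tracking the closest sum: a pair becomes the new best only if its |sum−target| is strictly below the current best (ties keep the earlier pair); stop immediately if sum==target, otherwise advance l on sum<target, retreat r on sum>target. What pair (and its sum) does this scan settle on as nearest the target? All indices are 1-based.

pair (3, 4) with sum 7 (|Δ|=1)

[1,14] -9+38=29 d=21 * → r--
[1,13] -9+35=26 d=18 * → r--
[1,12] -9+31=22 d=14 * → r--
[1,11] -9+29=20 d=12 * → r--
[1,10] -9+27=18 d=10 * → r--
[1,9] -9+23=14 d=6 * → r--
[1,8] -9+19=10 d=2 * → r--
[1,7] -9+13=4 d=4 → l++
[2,7] -2+13=11 d=3 → r--
[2,6] -2+4=2 d=6 → l++
[3,6] 1+4=5 d=3 → l++
[4,6] 2+4=6 d=2 → l++
[5,6] 3+4=7 d=1 * → l++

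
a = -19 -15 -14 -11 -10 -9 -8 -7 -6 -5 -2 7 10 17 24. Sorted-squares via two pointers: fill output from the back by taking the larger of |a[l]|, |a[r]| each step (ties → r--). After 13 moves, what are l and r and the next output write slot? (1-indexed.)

l=10, r=11, next write slot=2

l=1 r=15: |-19|<=|24| out[15]=576, r--
l=1 r=14: |-19|>|17| out[14]=361, l++
l=2 r=14: |-15|<=|17| out[13]=289, r--
l=2 r=13: |-15|>|10| out[12]=225, l++
l=3 r=13: |-14|>|10| out[11]=196, l++
l=4 r=13: |-11|>|10| out[10]=121, l++
l=5 r=13: |-10|<=|10| out[9]=100, r--
l=5 r=12: |-10|>|7| out[8]=100, l++
l=6 r=12: |-9|>|7| out[7]=81, l++
l=7 r=12: |-8|>|7| out[6]=64, l++
l=8 r=12: |-7|<=|7| out[5]=49, r--
l=8 r=11: |-7|>|-2| out[4]=49, l++
l=9 r=11: |-6|>|-2| out[3]=36, l++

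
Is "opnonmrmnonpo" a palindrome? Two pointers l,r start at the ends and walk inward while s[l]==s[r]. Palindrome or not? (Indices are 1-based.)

palindrome

l=1 r=13: 'o'=='o', l++,r--
l=2 r=12: 'p'=='p', l++,r--
l=3 r=11: 'n'=='n', l++,r--
l=4 r=10: 'o'=='o', l++,r--
l=5 r=9: 'n'=='n', l++,r--
l=6 r=8: 'm'=='m', l++,r--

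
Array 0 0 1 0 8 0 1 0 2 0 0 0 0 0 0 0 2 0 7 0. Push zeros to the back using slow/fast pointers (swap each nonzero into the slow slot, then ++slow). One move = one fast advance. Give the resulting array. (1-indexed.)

slow=1 fast=1: a[fast]=0, fast++
slow=1 fast=2: a[fast]=0, fast++
slow=1 fast=3: a[fast]=1≠0 swap→a[1]=1, slow++,fast++
slow=2 fast=4: a[fast]=0, fast++
slow=2 fast=5: a[fast]=8≠0 swap→a[2]=8, slow++,fast++
slow=3 fast=6: a[fast]=0, fast++
slow=3 fast=7: a[fast]=1≠0 swap→a[3]=1, slow++,fast++
slow=4 fast=8: a[fast]=0, fast++
slow=4 fast=9: a[fast]=2≠0 swap→a[4]=2, slow++,fast++
slow=5 fast=10: a[fast]=0, fast++
slow=5 fast=11: a[fast]=0, fast++
slow=5 fast=12: a[fast]=0, fast++
slow=5 fast=13: a[fast]=0, fast++
slow=5 fast=14: a[fast]=0, fast++
slow=5 fast=15: a[fast]=0, fast++
slow=5 fast=16: a[fast]=0, fast++
slow=5 fast=17: a[fast]=2≠0 swap→a[5]=2, slow++,fast++
slow=6 fast=18: a[fast]=0, fast++
slow=6 fast=19: a[fast]=7≠0 swap→a[6]=7, slow++,fast++
slow=7 fast=20: a[fast]=0, fast++

[1, 8, 1, 2, 2, 7, 0, 0, 0, 0, 0, 0, 0, 0, 0, 0, 0, 0, 0, 0]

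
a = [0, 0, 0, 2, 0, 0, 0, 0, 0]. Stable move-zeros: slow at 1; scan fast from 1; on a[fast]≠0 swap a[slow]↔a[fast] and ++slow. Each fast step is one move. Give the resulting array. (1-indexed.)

slow=1 fast=1: a[fast]=0, fast++
slow=1 fast=2: a[fast]=0, fast++
slow=1 fast=3: a[fast]=0, fast++
slow=1 fast=4: a[fast]=2≠0 swap→a[1]=2, slow++,fast++
slow=2 fast=5: a[fast]=0, fast++
slow=2 fast=6: a[fast]=0, fast++
slow=2 fast=7: a[fast]=0, fast++
slow=2 fast=8: a[fast]=0, fast++
slow=2 fast=9: a[fast]=0, fast++

[2, 0, 0, 0, 0, 0, 0, 0, 0]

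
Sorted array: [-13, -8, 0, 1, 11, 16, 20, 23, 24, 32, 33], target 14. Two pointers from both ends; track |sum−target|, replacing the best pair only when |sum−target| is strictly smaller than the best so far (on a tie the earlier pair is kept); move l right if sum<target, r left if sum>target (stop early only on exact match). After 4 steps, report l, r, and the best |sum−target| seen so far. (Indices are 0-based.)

l=1, r=7, best |Δ|=2

[0,10] -13+33=20 d=6 * → r--
[0,9] -13+32=19 d=5 * → r--
[0,8] -13+24=11 d=3 * → l++
[1,8] -8+24=16 d=2 * → r--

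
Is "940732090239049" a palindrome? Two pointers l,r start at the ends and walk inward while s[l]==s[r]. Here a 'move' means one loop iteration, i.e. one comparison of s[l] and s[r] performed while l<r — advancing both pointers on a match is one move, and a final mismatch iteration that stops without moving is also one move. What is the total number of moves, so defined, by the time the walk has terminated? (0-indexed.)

4 moves

[0,14] '9'=='9' → l++,r--
[1,13] '4'=='4' → l++,r--
[2,12] '0'=='0' → l++,r--
[3,11] '7'!='9' → stop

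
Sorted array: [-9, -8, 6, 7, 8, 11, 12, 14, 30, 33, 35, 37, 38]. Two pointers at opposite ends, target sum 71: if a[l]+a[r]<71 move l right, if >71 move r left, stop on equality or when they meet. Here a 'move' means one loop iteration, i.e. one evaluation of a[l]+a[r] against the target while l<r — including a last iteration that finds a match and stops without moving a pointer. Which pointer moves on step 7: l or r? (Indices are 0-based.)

l

[0,12] -9+38=29 <71 → l++
[1,12] -8+38=30 <71 → l++
[2,12] 6+38=44 <71 → l++
[3,12] 7+38=45 <71 → l++
[4,12] 8+38=46 <71 → l++
[5,12] 11+38=49 <71 → l++
[6,12] 12+38=50 <71 → l++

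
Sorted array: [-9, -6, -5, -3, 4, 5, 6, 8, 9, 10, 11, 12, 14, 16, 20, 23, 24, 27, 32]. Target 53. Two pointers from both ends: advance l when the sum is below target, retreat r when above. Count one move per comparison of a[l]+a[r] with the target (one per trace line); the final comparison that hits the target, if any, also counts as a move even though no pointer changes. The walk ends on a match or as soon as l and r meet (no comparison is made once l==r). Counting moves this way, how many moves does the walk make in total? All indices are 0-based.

18 moves

[0,18] -9+32=23 <53 → l++
[1,18] -6+32=26 <53 → l++
[2,18] -5+32=27 <53 → l++
[3,18] -3+32=29 <53 → l++
[4,18] 4+32=36 <53 → l++
[5,18] 5+32=37 <53 → l++
[6,18] 6+32=38 <53 → l++
[7,18] 8+32=40 <53 → l++
[8,18] 9+32=41 <53 → l++
[9,18] 10+32=42 <53 → l++
[10,18] 11+32=43 <53 → l++
[11,18] 12+32=44 <53 → l++
[12,18] 14+32=46 <53 → l++
[13,18] 16+32=48 <53 → l++
[14,18] 20+32=52 <53 → l++
[15,18] 23+32=55 >53 → r--
[15,17] 23+27=50 <53 → l++
[16,17] 24+27=51 <53 → l++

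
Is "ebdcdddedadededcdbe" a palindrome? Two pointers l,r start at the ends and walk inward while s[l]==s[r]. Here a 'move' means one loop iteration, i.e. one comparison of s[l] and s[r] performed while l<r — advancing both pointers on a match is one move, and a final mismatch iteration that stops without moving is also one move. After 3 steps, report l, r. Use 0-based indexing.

l=3, r=15

[0,18] 'e'=='e' → l++,r--
[1,17] 'b'=='b' → l++,r--
[2,16] 'd'=='d' → l++,r--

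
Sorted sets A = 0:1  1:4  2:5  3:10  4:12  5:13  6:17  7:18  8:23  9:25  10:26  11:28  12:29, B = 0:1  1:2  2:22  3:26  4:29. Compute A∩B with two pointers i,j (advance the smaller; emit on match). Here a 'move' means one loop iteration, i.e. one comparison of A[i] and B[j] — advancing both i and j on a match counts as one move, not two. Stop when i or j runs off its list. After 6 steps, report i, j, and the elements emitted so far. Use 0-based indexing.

i=5, j=2, emitted=[1]

i=0 j=0: 1==1 emit, i++,j++
i=1 j=1: 4>2, j++
i=1 j=2: 4<22, i++
i=2 j=2: 5<22, i++
i=3 j=2: 10<22, i++
i=4 j=2: 12<22, i++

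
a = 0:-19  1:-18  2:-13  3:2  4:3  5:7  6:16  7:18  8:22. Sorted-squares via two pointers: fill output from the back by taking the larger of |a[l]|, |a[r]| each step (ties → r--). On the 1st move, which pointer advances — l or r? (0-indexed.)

r

[0,8] |-19|<=|22| out[8]=484 → r--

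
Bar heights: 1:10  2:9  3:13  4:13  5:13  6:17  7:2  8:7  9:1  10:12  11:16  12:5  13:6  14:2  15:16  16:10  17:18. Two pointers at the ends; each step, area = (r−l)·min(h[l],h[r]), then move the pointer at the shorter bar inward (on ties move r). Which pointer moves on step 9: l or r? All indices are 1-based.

[1,17] min(10,18)*16=160 best=160 * → l++
[2,17] min(9,18)*15=135 best=160 → l++
[3,17] min(13,18)*14=182 best=182 * → l++
[4,17] min(13,18)*13=169 best=182 → l++
[5,17] min(13,18)*12=156 best=182 → l++
[6,17] min(17,18)*11=187 best=187 * → l++
[7,17] min(2,18)*10=20 best=187 → l++
[8,17] min(7,18)*9=63 best=187 → l++
[9,17] min(1,18)*8=8 best=187 → l++

l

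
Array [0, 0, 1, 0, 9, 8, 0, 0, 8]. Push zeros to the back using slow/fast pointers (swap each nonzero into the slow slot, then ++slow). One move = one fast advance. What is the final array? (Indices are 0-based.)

[1, 9, 8, 8, 0, 0, 0, 0, 0]

slow=0 fast=0: a[fast]=0, fast++
slow=0 fast=1: a[fast]=0, fast++
slow=0 fast=2: a[fast]=1≠0 swap→a[0]=1, slow++,fast++
slow=1 fast=3: a[fast]=0, fast++
slow=1 fast=4: a[fast]=9≠0 swap→a[1]=9, slow++,fast++
slow=2 fast=5: a[fast]=8≠0 swap→a[2]=8, slow++,fast++
slow=3 fast=6: a[fast]=0, fast++
slow=3 fast=7: a[fast]=0, fast++
slow=3 fast=8: a[fast]=8≠0 swap→a[3]=8, slow++,fast++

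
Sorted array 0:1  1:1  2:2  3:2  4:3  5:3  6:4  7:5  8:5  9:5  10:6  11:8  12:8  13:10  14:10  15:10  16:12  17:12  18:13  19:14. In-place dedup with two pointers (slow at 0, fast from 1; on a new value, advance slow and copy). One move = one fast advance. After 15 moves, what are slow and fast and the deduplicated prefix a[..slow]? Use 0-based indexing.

slow=7, fast=16, prefix=[1, 2, 3, 4, 5, 6, 8, 10]

(s=0,f=1) a[fast]=1=a[slow] dup → fast++
(s=0,f=2) a[fast]=2≠a[slow]=1 write a[1]=2 → slow++,fast++
(s=1,f=3) a[fast]=2=a[slow] dup → fast++
(s=1,f=4) a[fast]=3≠a[slow]=2 write a[2]=3 → slow++,fast++
(s=2,f=5) a[fast]=3=a[slow] dup → fast++
(s=2,f=6) a[fast]=4≠a[slow]=3 write a[3]=4 → slow++,fast++
(s=3,f=7) a[fast]=5≠a[slow]=4 write a[4]=5 → slow++,fast++
(s=4,f=8) a[fast]=5=a[slow] dup → fast++
(s=4,f=9) a[fast]=5=a[slow] dup → fast++
(s=4,f=10) a[fast]=6≠a[slow]=5 write a[5]=6 → slow++,fast++
(s=5,f=11) a[fast]=8≠a[slow]=6 write a[6]=8 → slow++,fast++
(s=6,f=12) a[fast]=8=a[slow] dup → fast++
(s=6,f=13) a[fast]=10≠a[slow]=8 write a[7]=10 → slow++,fast++
(s=7,f=14) a[fast]=10=a[slow] dup → fast++
(s=7,f=15) a[fast]=10=a[slow] dup → fast++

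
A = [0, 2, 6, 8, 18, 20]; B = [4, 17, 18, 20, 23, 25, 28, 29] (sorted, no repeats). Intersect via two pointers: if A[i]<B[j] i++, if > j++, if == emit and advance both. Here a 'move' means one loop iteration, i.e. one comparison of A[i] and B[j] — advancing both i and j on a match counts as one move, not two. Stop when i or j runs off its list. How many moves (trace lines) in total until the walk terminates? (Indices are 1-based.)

8 moves

i=1 j=1: 0<4, i++
i=2 j=1: 2<4, i++
i=3 j=1: 6>4, j++
i=3 j=2: 6<17, i++
i=4 j=2: 8<17, i++
i=5 j=2: 18>17, j++
i=5 j=3: 18==18 emit, i++,j++
i=6 j=4: 20==20 emit, i++,j++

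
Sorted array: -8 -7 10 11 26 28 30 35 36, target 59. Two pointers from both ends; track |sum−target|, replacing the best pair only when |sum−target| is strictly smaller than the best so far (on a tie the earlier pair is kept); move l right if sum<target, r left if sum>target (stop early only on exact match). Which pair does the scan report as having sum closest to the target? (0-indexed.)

pair (28, 30) with sum 58 (|Δ|=1)

l=0 r=8: -8+36=28 d=31 *, l++
l=1 r=8: -7+36=29 d=30 *, l++
l=2 r=8: 10+36=46 d=13 *, l++
l=3 r=8: 11+36=47 d=12 *, l++
l=4 r=8: 26+36=62 d=3 *, r--
l=4 r=7: 26+35=61 d=2 *, r--
l=4 r=6: 26+30=56 d=3, l++
l=5 r=6: 28+30=58 d=1 *, l++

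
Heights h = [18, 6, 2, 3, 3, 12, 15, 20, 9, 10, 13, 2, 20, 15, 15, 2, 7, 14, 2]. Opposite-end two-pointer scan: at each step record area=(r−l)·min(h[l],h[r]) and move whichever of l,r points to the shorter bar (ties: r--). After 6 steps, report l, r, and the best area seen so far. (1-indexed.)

l=1, r=13, best area=238

[1,19] min(18,2)*18=36 best=36 * → r--
[1,18] min(18,14)*17=238 best=238 * → r--
[1,17] min(18,7)*16=112 best=238 → r--
[1,16] min(18,2)*15=30 best=238 → r--
[1,15] min(18,15)*14=210 best=238 → r--
[1,14] min(18,15)*13=195 best=238 → r--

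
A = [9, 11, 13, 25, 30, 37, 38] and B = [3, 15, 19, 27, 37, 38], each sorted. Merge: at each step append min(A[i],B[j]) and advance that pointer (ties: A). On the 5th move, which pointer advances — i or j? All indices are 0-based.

j

i=0 j=0: A[i]=9>B[j]=3 take 3, j++
i=0 j=1: A[i]=9<=B[j]=15 take 9, i++
i=1 j=1: A[i]=11<=B[j]=15 take 11, i++
i=2 j=1: A[i]=13<=B[j]=15 take 13, i++
i=3 j=1: A[i]=25>B[j]=15 take 15, j++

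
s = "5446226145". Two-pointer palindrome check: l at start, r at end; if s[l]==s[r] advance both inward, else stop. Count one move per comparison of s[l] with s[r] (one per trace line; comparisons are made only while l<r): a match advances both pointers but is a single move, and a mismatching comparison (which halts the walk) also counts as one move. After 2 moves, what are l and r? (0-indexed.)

[0,9] '5'=='5' → l++,r--
[1,8] '4'=='4' → l++,r--

l=2, r=7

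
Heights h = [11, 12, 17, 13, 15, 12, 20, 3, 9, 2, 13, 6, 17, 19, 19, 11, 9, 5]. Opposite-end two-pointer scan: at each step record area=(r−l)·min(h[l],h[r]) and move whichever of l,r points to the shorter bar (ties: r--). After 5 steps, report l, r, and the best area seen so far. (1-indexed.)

[1,18] min(11,5)*17=85 best=85 * → r--
[1,17] min(11,9)*16=144 best=144 * → r--
[1,16] min(11,11)*15=165 best=165 * → r--
[1,15] min(11,19)*14=154 best=165 → l++
[2,15] min(12,19)*13=156 best=165 → l++

l=3, r=15, best area=165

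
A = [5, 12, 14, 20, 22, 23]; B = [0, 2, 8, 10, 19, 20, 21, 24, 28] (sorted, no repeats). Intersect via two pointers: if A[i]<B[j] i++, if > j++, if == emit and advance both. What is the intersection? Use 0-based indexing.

[i=0,j=0] 5>0 → j++
[i=0,j=1] 5>2 → j++
[i=0,j=2] 5<8 → i++
[i=1,j=2] 12>8 → j++
[i=1,j=3] 12>10 → j++
[i=1,j=4] 12<19 → i++
[i=2,j=4] 14<19 → i++
[i=3,j=4] 20>19 → j++
[i=3,j=5] 20==20 emit → i++,j++
[i=4,j=6] 22>21 → j++
[i=4,j=7] 22<24 → i++
[i=5,j=7] 23<24 → i++

intersection = [20]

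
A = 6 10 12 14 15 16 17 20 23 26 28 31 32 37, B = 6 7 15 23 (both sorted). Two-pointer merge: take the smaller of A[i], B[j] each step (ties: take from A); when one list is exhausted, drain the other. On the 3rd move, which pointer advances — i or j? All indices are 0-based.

[i=0,j=0] A[i]=6<=B[j]=6 take 6 → i++
[i=1,j=0] A[i]=10>B[j]=6 take 6 → j++
[i=1,j=1] A[i]=10>B[j]=7 take 7 → j++

j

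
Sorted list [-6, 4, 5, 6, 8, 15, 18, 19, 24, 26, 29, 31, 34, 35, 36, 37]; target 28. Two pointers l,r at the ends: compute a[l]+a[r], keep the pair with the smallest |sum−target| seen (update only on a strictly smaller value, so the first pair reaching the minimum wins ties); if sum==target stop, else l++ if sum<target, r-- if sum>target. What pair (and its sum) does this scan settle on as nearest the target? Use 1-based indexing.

l=1 r=16: -6+37=31 d=3 *, r--
l=1 r=15: -6+36=30 d=2 *, r--
l=1 r=14: -6+35=29 d=1 *, r--
l=1 r=13: -6+34=28 d=0 *, stop

pair (-6, 34) with sum 28 (|Δ|=0)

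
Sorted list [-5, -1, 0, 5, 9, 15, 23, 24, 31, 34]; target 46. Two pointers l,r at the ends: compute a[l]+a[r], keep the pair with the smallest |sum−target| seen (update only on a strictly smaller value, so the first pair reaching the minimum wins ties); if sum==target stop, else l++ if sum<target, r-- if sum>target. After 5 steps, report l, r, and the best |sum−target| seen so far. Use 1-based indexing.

[1,10] -5+34=29 d=17 * → l++
[2,10] -1+34=33 d=13 * → l++
[3,10] 0+34=34 d=12 * → l++
[4,10] 5+34=39 d=7 * → l++
[5,10] 9+34=43 d=3 * → l++

l=6, r=10, best |Δ|=3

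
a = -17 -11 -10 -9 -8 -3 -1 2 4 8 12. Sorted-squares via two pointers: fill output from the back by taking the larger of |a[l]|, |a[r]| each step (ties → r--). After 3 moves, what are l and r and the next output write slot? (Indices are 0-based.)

[0,10] |-17|>|12| out[10]=289 → l++
[1,10] |-11|<=|12| out[9]=144 → r--
[1,9] |-11|>|8| out[8]=121 → l++

l=2, r=9, next write slot=7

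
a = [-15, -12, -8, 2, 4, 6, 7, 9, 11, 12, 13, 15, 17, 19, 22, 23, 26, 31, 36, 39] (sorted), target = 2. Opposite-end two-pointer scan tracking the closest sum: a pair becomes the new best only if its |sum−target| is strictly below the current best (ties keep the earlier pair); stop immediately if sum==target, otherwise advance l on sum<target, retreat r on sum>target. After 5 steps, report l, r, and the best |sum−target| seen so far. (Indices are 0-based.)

[0,19] -15+39=24 d=22 * → r--
[0,18] -15+36=21 d=19 * → r--
[0,17] -15+31=16 d=14 * → r--
[0,16] -15+26=11 d=9 * → r--
[0,15] -15+23=8 d=6 * → r--

l=0, r=14, best |Δ|=6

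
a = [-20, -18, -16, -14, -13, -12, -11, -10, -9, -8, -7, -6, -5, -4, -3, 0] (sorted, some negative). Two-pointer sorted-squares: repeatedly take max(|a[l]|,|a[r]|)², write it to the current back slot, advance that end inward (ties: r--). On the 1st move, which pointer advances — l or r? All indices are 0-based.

l

[0,15] |-20|>|0| out[15]=400 → l++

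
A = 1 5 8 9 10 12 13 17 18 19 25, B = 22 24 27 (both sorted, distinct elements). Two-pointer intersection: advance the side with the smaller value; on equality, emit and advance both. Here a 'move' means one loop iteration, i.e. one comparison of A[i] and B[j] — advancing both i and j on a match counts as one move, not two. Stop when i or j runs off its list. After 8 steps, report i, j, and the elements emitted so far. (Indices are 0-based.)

i=0 j=0: 1<22, i++
i=1 j=0: 5<22, i++
i=2 j=0: 8<22, i++
i=3 j=0: 9<22, i++
i=4 j=0: 10<22, i++
i=5 j=0: 12<22, i++
i=6 j=0: 13<22, i++
i=7 j=0: 17<22, i++

i=8, j=0, emitted=[]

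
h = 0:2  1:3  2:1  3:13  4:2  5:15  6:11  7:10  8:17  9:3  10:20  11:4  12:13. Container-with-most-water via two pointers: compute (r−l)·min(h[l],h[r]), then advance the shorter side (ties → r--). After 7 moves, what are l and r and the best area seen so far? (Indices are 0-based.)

l=0 r=12: min(2,13)*12=24 best=24 *, l++
l=1 r=12: min(3,13)*11=33 best=33 *, l++
l=2 r=12: min(1,13)*10=10 best=33, l++
l=3 r=12: min(13,13)*9=117 best=117 *, r--
l=3 r=11: min(13,4)*8=32 best=117, r--
l=3 r=10: min(13,20)*7=91 best=117, l++
l=4 r=10: min(2,20)*6=12 best=117, l++

l=5, r=10, best area=117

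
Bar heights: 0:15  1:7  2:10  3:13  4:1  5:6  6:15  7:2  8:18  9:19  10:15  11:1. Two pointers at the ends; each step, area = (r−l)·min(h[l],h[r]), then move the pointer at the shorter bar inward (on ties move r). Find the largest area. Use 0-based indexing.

[0,11] min(15,1)*11=11 best=11 * → r--
[0,10] min(15,15)*10=150 best=150 * → r--
[0,9] min(15,19)*9=135 best=150 → l++
[1,9] min(7,19)*8=56 best=150 → l++
[2,9] min(10,19)*7=70 best=150 → l++
[3,9] min(13,19)*6=78 best=150 → l++
[4,9] min(1,19)*5=5 best=150 → l++
[5,9] min(6,19)*4=24 best=150 → l++
[6,9] min(15,19)*3=45 best=150 → l++
[7,9] min(2,19)*2=4 best=150 → l++
[8,9] min(18,19)*1=18 best=150 → l++

max area = 150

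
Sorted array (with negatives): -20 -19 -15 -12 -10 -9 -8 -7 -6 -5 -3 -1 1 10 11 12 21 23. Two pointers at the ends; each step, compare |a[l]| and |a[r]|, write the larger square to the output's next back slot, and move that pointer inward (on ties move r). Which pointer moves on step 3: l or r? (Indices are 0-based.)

l

[0,17] |-20|<=|23| out[17]=529 → r--
[0,16] |-20|<=|21| out[16]=441 → r--
[0,15] |-20|>|12| out[15]=400 → l++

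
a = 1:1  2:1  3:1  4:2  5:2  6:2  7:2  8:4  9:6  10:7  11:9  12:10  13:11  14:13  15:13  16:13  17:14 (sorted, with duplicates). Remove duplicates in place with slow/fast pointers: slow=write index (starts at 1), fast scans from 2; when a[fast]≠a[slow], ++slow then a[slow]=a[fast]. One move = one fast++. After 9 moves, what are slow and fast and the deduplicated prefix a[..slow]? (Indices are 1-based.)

slow=1 fast=2: a[fast]=1=a[slow] dup, fast++
slow=1 fast=3: a[fast]=1=a[slow] dup, fast++
slow=1 fast=4: a[fast]=2≠a[slow]=1 write a[2]=2, slow++,fast++
slow=2 fast=5: a[fast]=2=a[slow] dup, fast++
slow=2 fast=6: a[fast]=2=a[slow] dup, fast++
slow=2 fast=7: a[fast]=2=a[slow] dup, fast++
slow=2 fast=8: a[fast]=4≠a[slow]=2 write a[3]=4, slow++,fast++
slow=3 fast=9: a[fast]=6≠a[slow]=4 write a[4]=6, slow++,fast++
slow=4 fast=10: a[fast]=7≠a[slow]=6 write a[5]=7, slow++,fast++

slow=5, fast=11, prefix=[1, 2, 4, 6, 7]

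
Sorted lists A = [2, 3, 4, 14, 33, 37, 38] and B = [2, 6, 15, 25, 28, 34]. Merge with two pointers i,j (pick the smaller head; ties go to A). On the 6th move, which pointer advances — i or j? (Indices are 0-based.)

i

[i=0,j=0] A[i]=2<=B[j]=2 take 2 → i++
[i=1,j=0] A[i]=3>B[j]=2 take 2 → j++
[i=1,j=1] A[i]=3<=B[j]=6 take 3 → i++
[i=2,j=1] A[i]=4<=B[j]=6 take 4 → i++
[i=3,j=1] A[i]=14>B[j]=6 take 6 → j++
[i=3,j=2] A[i]=14<=B[j]=15 take 14 → i++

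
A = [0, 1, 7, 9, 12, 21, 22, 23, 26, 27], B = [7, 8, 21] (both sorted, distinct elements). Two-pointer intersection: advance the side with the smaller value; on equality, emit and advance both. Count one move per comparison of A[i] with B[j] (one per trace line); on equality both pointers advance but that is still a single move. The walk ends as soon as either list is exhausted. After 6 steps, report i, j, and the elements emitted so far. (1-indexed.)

i=6, j=3, emitted=[7]

i=1 j=1: 0<7, i++
i=2 j=1: 1<7, i++
i=3 j=1: 7==7 emit, i++,j++
i=4 j=2: 9>8, j++
i=4 j=3: 9<21, i++
i=5 j=3: 12<21, i++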